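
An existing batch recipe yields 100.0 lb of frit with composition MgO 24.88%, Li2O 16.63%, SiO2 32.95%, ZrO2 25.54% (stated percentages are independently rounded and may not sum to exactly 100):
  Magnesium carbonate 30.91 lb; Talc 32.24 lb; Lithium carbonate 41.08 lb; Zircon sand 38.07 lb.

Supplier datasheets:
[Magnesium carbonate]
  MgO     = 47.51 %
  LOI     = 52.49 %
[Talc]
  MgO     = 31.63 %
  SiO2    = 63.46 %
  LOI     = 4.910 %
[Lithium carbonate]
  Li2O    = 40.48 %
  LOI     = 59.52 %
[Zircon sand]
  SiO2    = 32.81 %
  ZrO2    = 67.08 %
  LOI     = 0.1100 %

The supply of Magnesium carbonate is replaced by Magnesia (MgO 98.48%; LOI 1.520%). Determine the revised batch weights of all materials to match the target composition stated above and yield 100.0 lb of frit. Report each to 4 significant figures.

Revised batch per 100.0 lb frit:
  Magnesia: 14.91 lb
  Talc: 32.24 lb
  Lithium carbonate: 41.08 lb
  Zircon sand: 38.07 lb
Total batch = 126.3 lb; LOI loss = 26.30 lb

Rounding to 4 significant figures extends to each mid-chain value as displayed. Full float precision is carried throughout — exactly one rounding is applied to every reported figure. The derived quantities are recomputed from the batch weights for 100.0 lb of glass in full float precision (the totals, the yield, glass mass, ignition loss, four oxide percentages) as set out in problem or answer.
The oxide mass targets at 100.0 lb frit:
  MgO: 24.88% × 100.0 = 24.88 lb
  Li2O: 16.63% × 100.0 = 16.63 lb
  SiO2: 32.95% × 100.0 = 32.95 lb
  ZrO2: 25.54% × 100.0 = 25.54 lb
Oxide-by-oxide audit applying the batch weights above, under the basis named above (summed amounts equal target values within answer rounding):
  MgO: 14.91·0.9848 + 32.24·0.3163 = 24.88 lb (target 24.88 lb)
  Li2O: 41.08·0.4048 = 16.63 lb (target 16.63 lb)
  SiO2: 32.24·0.6346 + 38.07·0.3281 = 32.95 lb (target 32.95 lb)
  ZrO2: 38.07·0.6708 = 25.54 lb (target 25.54 lb)
Auditing the glass mass value: net batch after ignition = 100.0 lb (per-oxide target masses sum to 100.0 lb; stated basis 100.0 lb — a pure rounding effect).
Summing the batch: Σ batch = 126.3 lb; ignition loss, Σ(batch × LOI) = 26.30 lb; as yield: glass ÷ batch → 79.17%.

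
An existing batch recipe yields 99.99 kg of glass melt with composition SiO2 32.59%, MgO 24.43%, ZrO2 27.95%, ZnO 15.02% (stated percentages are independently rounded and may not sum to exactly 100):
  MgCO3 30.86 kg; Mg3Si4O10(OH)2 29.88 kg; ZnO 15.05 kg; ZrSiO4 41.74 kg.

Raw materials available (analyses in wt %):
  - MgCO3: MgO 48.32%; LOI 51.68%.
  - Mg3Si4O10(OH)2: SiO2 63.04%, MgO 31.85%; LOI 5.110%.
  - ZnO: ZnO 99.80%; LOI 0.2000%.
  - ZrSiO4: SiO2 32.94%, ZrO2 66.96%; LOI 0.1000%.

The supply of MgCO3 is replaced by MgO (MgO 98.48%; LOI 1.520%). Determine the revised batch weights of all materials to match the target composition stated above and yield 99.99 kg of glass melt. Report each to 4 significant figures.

The intermediate values are shown (rounded to four significant figures) within the worked lines; all internal work maintains full float precision at each step; every reported value is rounded just once. Derived quantities are carried from the weighed amounts on 99.99 kg of glass at full precision (ignition loss, net glass mass, the totals, yield, four oxide percentages), as quoted within the problem or answer text.
The oxide mass targets at 99.99 kg glass melt:
  SiO2: 32.59% × 99.99 = 32.59 kg
  MgO: 24.43% × 99.99 = 24.43 kg
  ZrO2: 27.95% × 99.99 = 27.95 kg
  ZnO: 15.02% × 99.99 = 15.02 kg
Verifying the oxide balance given the weights on record, on the stated basis (oxide sums agree with the targets within answer rounding):
  SiO2: 29.88·0.6304 + 41.74·0.3294 = 32.59 kg (target 32.59 kg)
  MgO: 15.14·0.9848 + 29.88·0.3185 = 24.43 kg (target 24.43 kg)
  ZrO2: 41.74·0.6696 = 27.95 kg (target 27.95 kg)
  ZnO: 15.05·0.9980 = 15.02 kg (target 15.02 kg)
Auditing the glass mass value: total batch − LOI = 99.98 kg (the Σ of target masses is 99.98 kg; stated basis 99.99 kg — deltas are rounding alone).
Total batch = Σ batch = 101.8 kg; Σ batch·LOI gives LOI loss = 1.829 kg; yield, glass over the total, = 98.20%.

Revised batch per 99.99 kg glass melt:
  MgO: 15.14 kg
  Mg3Si4O10(OH)2: 29.88 kg
  ZnO: 15.05 kg
  ZrSiO4: 41.74 kg
Total batch = 101.8 kg; LOI loss = 1.829 kg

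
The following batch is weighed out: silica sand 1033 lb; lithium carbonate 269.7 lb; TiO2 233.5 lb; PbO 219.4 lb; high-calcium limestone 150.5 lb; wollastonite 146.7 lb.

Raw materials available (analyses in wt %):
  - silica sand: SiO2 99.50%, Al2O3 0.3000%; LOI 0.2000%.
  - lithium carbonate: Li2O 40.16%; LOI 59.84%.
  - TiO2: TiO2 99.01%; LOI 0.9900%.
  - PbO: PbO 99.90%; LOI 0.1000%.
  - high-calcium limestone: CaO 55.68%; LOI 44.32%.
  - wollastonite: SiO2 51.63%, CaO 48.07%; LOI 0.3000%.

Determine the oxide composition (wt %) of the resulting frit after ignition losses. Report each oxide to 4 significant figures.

Glass mass = 1820 lb (batch 2053 − LOI 233.1).
Composition: Li2O 5.952%, PbO 12.05%, TiO2 12.70%, SiO2 60.65%, CaO 8.480%, Al2O3 0.1703%

All internal work keeps exact precision in all steps — mid-chain values appear rounded to 4 significant digits at each printed step; a single rounding finalizes each reported number. Derived quantities (totals, glass mass, yield, LOI, six oxide percentages) are rebuilt at full float precision using the weight values for 1820 lb of glass precisely as stated by the problem or the answer.
Oxide-by-oxide delivered mass:
  Li2O: 269.7·0.4016 = 108.3 lb
  PbO: 219.4·0.9990 = 219.2 lb
  TiO2: 233.5·0.9901 = 231.2 lb
  SiO2: 1033·0.9950 + 146.7·0.5163 = 1104 lb
  CaO: 150.5·0.5568 + 146.7·0.4807 = 154.3 lb
  Al2O3: 1033·0.003000 = 3.099 lb
LOI: 1033·0.002000 + 269.7·0.5984 + 233.5·0.009900 + 219.4·0.001000 + 150.5·0.4432 + 146.7·0.003000 = 233.1 lb
Resulting glass, batch − LOI: 2053 − 233.1 = 1820 lb (consistent with Σ oxide mass)
each wt % is 100 × oxide ÷ glass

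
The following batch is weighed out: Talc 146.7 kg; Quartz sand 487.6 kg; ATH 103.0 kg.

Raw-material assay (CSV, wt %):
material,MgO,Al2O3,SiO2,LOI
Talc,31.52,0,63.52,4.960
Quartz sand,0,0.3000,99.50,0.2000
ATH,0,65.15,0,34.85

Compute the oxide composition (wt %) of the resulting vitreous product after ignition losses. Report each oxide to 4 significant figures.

Glass mass = 693.2 kg (batch 737.3 − LOI 44.15).
Composition: MgO 6.671%, Al2O3 9.892%, SiO2 83.44%

Mid-chain values appear rounded off to 4 significant figures when written out. Every computation runs at full float precision through every step — a single rounding completes each reported result. The derived quantities are computed in full float precision (LOI, net glass mass, the yield, the three compositions, totals) from the weighed amounts at 693.2 kg of glass as they appear in either problem or answer.
Delivered oxide masses:
  MgO: 146.7·0.3152 = 46.24 kg
  Al2O3: 487.6·0.003000 + 103.0·0.6515 = 68.57 kg
  SiO2: 146.7·0.6352 + 487.6·0.9950 = 578.3 kg
LOI: 146.7·0.04960 + 487.6·0.002000 + 103.0·0.3485 = 44.15 kg
Glass mass = batch − LOI = 737.3 − 44.15 = 693.2 kg (equal to the oxide-mass sum)
wt % = oxide mass / glass mass × 100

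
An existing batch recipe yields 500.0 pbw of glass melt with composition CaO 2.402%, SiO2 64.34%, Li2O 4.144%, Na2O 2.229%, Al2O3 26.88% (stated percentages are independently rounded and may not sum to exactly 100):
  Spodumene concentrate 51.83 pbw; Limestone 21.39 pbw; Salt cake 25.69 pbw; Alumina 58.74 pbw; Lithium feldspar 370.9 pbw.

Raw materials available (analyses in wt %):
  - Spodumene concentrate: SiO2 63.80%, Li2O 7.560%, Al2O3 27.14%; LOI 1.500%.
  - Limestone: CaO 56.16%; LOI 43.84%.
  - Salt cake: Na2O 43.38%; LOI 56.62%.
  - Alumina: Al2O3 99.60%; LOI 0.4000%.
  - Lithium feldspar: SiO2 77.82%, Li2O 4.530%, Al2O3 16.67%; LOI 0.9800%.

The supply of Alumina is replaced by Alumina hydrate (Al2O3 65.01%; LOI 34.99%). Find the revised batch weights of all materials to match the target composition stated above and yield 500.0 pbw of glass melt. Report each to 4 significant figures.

Revised batch per 500.0 pbw glass melt:
  Spodumene concentrate: 51.83 pbw
  Limestone: 21.39 pbw
  Salt cake: 25.69 pbw
  Alumina hydrate: 89.99 pbw
  Lithium feldspar: 370.9 pbw
Total batch = 559.8 pbw; LOI loss = 59.82 pbw

The whole derivation holds full precision from first step to last; mid-chain values are printed, rounded to 4 significant digits, alongside each step — every reported number is rounded only once; derived quantities, which include yield, the totals, glass mass, the five compositions, ignition loss, are computed in full float precision, as quoted within problem or answer, using the weight values at 500.0 pbw of glass.
Target masses of each oxide per 500.0 pbw glass melt:
  CaO: 2.402% × 500.0 = 12.01 pbw
  SiO2: 64.34% × 500.0 = 321.7 pbw
  Li2O: 4.144% × 500.0 = 20.72 pbw
  Na2O: 2.229% × 500.0 = 11.14 pbw
  Al2O3: 26.88% × 500.0 = 134.4 pbw
Balance tally, oxide-wise, applying the batch weights above, relative to the basis at hand (summed amounts equal target values within answer rounding):
  CaO: 21.39·0.5616 = 12.01 pbw (target 12.01 pbw)
  SiO2: 51.83·0.6380 + 370.9·0.7782 = 321.7 pbw (target 321.7 pbw)
  Li2O: 51.83·0.07560 + 370.9·0.04530 = 20.72 pbw (target 20.72 pbw)
  Na2O: 25.69·0.4338 = 11.14 pbw (target 11.14 pbw)
  Al2O3: 51.83·0.2714 + 89.99·0.6501 + 370.9·0.1667 = 134.4 pbw (target 134.4 pbw)
Auditing the glass mass value: the batch minus its LOI: 500.0 pbw (per-oxide target masses sum to 500.0 pbw; the stated basis being 500.0 pbw — rounding explains the deltas).
Total batch = Σ batch = 559.8 pbw; Σ batch·LOI gives LOI loss = 59.82 pbw; yield, glass over the total, = 89.31%.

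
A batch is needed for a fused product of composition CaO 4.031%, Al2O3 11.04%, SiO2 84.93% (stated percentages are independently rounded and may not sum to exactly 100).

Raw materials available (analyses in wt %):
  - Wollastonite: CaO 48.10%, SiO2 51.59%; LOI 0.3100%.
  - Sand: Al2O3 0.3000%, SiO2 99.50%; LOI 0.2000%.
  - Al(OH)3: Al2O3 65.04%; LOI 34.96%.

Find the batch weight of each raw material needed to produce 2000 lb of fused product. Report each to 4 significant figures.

Batch per 2000 lb fused product:
  Wollastonite: 167.6 lb
  Sand: 1620 lb
  Al(OH)3: 332.0 lb
Total batch = 2120 lb; LOI loss = 119.8 lb; yield = 94.35%

Mid-chain values are displayed with 4-significant-digit rounding on the page; the whole derivation carries full precision through every step; every reported number takes a single rounding; the derived quantities are computed in full precision (ignition loss, glass mass, the totals, yield, three oxide percentages) using the weight values for 2000 lb of glass, exactly as shown in the problem or the answer.
Oxide mass targets, per 2000 lb fused product:
  CaO: 4.031% × 2000 = 80.62 lb
  Al2O3: 11.04% × 2000 = 220.8 lb
  SiO2: 84.93% × 2000 = 1699 lb
Checking each oxide sum per the reported batch figures, under the basis named above (sum by sum, the targets are met inside rounding margins):
  CaO: 167.6·0.4810 = 80.62 lb (target 80.62 lb)
  Al2O3: 1620·0.003000 + 332.0·0.6504 = 220.8 lb (target 220.8 lb)
  SiO2: 167.6·0.5159 + 1620·0.9950 = 1698 lb (target 1699 lb)
Mass balance on the glass: the batch minus its LOI: 2000 lb (targets for the oxides total 2000 lb; stated basis 2000 lb — a pure rounding effect).
Total batch = Σ batch = 2120 lb; LOI loss = Σ batch·LOI = 119.8 lb; glass ÷ batch gives a yield of 94.35%.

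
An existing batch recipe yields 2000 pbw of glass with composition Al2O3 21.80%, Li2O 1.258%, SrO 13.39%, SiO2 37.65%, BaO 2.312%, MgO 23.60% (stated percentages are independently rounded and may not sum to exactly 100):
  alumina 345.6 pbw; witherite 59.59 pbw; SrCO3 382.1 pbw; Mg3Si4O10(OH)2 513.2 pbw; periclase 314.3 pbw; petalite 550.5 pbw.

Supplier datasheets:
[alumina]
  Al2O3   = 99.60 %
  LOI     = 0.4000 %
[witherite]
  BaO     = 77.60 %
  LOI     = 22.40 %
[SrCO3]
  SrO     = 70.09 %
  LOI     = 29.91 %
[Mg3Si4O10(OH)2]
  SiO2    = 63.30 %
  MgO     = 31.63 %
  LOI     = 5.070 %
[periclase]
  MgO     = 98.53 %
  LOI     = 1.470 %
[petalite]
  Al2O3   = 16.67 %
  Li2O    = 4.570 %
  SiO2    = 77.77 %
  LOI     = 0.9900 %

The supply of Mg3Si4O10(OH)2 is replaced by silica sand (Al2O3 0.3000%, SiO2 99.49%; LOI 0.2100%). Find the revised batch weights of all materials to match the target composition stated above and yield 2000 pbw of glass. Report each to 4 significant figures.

The working math holds full float precision end to end; in-progress results are shown, with 4-significant-digit rounding, within the worked lines. A single rounding yields each reported value. Derived quantities (the yield, totals, net glass mass, LOI, six oxide percentages) are re-derived in full float precision using the weight values on 2000 pbw of glass precisely as stated by the question or the answer.
The oxide mass targets at 2000 pbw glass:
  Al2O3: 21.80% × 2000 = 436.0 pbw
  Li2O: 1.258% × 2000 = 25.16 pbw
  SrO: 13.39% × 2000 = 267.8 pbw
  SiO2: 37.65% × 2000 = 753.0 pbw
  BaO: 2.312% × 2000 = 46.24 pbw
  MgO: 23.60% × 2000 = 472.0 pbw
Sums-versus-targets review applying the batch weights above, relative to the basis at hand (each sum matches its target mass once rounding is allowed for):
  Al2O3: 344.6·0.9960 + 326.5·0.003000 + 550.5·0.1667 = 436.0 pbw (target 436.0 pbw)
  Li2O: 550.5·0.04570 = 25.16 pbw (target 25.16 pbw)
  SrO: 382.1·0.7009 = 267.8 pbw (target 267.8 pbw)
  SiO2: 326.5·0.9949 + 550.5·0.7777 = 753.0 pbw (target 753.0 pbw)
  BaO: 59.59·0.7760 = 46.24 pbw (target 46.24 pbw)
  MgO: 479.0·0.9853 = 472.0 pbw (target 472.0 pbw)
Mass balance on the glass: total batch − LOI = 2000 pbw (oxide target masses add up to 2000 pbw; the stated basis being 2000 pbw — gaps are rounding artifacts).
Summing the batch: Σ batch = 2142 pbw; LOI removed, Σ of batch·LOI: 142.2 pbw; the yield ratio, glass ÷ batch: 93.36%.

Revised batch per 2000 pbw glass:
  alumina: 344.6 pbw
  witherite: 59.59 pbw
  SrCO3: 382.1 pbw
  silica sand: 326.5 pbw
  periclase: 479.0 pbw
  petalite: 550.5 pbw
Total batch = 2142 pbw; LOI loss = 142.2 pbw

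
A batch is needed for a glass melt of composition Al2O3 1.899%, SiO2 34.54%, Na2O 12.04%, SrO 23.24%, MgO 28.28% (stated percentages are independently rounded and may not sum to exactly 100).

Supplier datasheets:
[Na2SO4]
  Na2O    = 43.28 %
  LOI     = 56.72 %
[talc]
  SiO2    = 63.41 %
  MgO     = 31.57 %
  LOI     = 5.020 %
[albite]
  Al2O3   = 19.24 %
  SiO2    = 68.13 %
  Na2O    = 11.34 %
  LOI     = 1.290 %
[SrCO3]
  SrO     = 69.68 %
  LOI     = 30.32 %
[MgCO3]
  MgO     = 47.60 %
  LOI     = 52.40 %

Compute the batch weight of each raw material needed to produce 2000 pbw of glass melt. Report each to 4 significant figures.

Batch per 2000 pbw glass melt:
  Na2SO4: 504.7 pbw
  talc: 877.3 pbw
  albite: 197.4 pbw
  SrCO3: 667.0 pbw
  MgCO3: 606.4 pbw
Total batch = 2853 pbw; LOI loss = 852.8 pbw; yield = 70.11%

In-progress results are printed, rounded to four significant digits, alongside each step — every computation carries exact precision from first step to last. Every reported result undergoes a single rounding. The derived quantities (LOI, five oxide percentages, net glass mass, yield, the totals) are recomputed from the batch weights per 2000 pbw of glass in full precision, as given in either problem or answer.
Oxide mass targets, per 2000 pbw glass melt:
  Al2O3: 1.899% × 2000 = 37.98 pbw
  SiO2: 34.54% × 2000 = 690.8 pbw
  Na2O: 12.04% × 2000 = 240.8 pbw
  SrO: 23.24% × 2000 = 464.8 pbw
  MgO: 28.28% × 2000 = 565.6 pbw
Checking each oxide sum per the reported batch figures, versus the basis set out (oxide sums agree with the targets once rounding is allowed for):
  Al2O3: 197.4·0.1924 = 37.98 pbw (target 37.98 pbw)
  SiO2: 877.3·0.6341 + 197.4·0.6813 = 690.8 pbw (target 690.8 pbw)
  Na2O: 504.7·0.4328 + 197.4·0.1134 = 240.8 pbw (target 240.8 pbw)
  SrO: 667.0·0.6968 = 464.8 pbw (target 464.8 pbw)
  MgO: 877.3·0.3157 + 606.4·0.4760 = 565.6 pbw (target 565.6 pbw)
The glass-mass cross-check: net batch after ignition = 2000 pbw (per-oxide target masses sum to 2000 pbw; basis as stated: 2000 pbw — differing by rounding only).
Whole-batch sum: Σ batch = 2853 pbw; ignition loss, Σ(batch × LOI) = 852.8 pbw; yield, glass over the total, = 70.11%.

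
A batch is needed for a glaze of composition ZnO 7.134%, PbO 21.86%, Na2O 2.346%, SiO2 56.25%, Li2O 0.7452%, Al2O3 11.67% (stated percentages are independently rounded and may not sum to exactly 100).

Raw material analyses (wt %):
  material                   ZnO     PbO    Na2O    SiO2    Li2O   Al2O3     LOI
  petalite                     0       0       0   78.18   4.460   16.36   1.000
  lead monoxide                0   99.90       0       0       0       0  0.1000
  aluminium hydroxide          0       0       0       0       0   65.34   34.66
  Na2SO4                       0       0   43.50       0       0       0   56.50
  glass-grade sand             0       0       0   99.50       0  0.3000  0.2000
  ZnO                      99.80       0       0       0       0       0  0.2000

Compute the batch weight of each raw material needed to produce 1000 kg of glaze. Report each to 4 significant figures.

Intermediates are printed (rounded to four significant figures) as written — every computation keeps full precision at all times. A single rounding finalizes each reported figure — all derived quantities, including totals, the six compositions, ignition loss, yield, glass mass, are computed from the batch weights per 1000 kg of glass in full precision, as they appear in problem or answer.
Target masses of each oxide per 1000 kg glaze:
  ZnO: 7.134% × 1000 = 71.34 kg
  PbO: 21.86% × 1000 = 218.6 kg
  Na2O: 2.346% × 1000 = 23.46 kg
  SiO2: 56.25% × 1000 = 562.5 kg
  Li2O: 0.7452% × 1000 = 7.452 kg
  Al2O3: 11.67% × 1000 = 116.7 kg
Balance tally, oxide-wise, applying the batch weights above, against the basis in use (each sum matches its target mass up to rounding of the answer):
  ZnO: 71.48·0.9980 = 71.34 kg (target 71.34 kg)
  PbO: 218.8·0.9990 = 218.6 kg (target 218.6 kg)
  Na2O: 53.93·0.4350 = 23.46 kg (target 23.46 kg)
  SiO2: 167.1·0.7818 + 434.0·0.9950 = 562.5 kg (target 562.5 kg)
  Li2O: 167.1·0.04460 = 7.453 kg (target 7.452 kg)
  Al2O3: 167.1·0.1636 + 134.8·0.6534 + 434.0·0.003000 = 116.7 kg (target 116.7 kg)
The glass-mass cross-check: total charge less LOI = 1000 kg (targets for the oxides total 1000 kg; against the stated basis, 1000 kg — deltas are rounding alone).
Total batch = Σ batch = 1080 kg; the LOI term Σ batch·LOI equals 80.09 kg; as yield: glass ÷ batch → 92.58%.

Batch per 1000 kg glaze:
  petalite: 167.1 kg
  lead monoxide: 218.8 kg
  aluminium hydroxide: 134.8 kg
  Na2SO4: 53.93 kg
  glass-grade sand: 434.0 kg
  ZnO: 71.48 kg
Total batch = 1080 kg; LOI loss = 80.09 kg; yield = 92.58%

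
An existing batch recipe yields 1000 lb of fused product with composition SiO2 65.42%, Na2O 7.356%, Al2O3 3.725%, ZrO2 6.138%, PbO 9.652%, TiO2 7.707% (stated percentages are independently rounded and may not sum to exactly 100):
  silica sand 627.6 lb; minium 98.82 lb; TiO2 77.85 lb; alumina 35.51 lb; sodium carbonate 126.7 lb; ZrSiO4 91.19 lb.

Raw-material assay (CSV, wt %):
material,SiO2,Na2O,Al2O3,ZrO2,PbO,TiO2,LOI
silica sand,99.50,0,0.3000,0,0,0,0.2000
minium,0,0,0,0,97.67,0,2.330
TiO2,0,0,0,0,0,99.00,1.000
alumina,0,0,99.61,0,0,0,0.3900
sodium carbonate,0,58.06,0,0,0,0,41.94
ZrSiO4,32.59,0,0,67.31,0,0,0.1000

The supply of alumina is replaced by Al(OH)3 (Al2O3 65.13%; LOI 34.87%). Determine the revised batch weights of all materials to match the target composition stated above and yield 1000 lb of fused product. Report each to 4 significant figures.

In-progress results are displayed rounded to 4 significant figures when written out — each numeric step maintains exact precision all the way through; a single rounding yields each reported result; all derived quantities are computed in full precision (glass mass, the totals, six oxide percentages, ignition loss, the yield) from the batch weights at 1000 lb of glass as set out in either problem or answer.
Oxide mass targets, per 1000 lb fused product:
  SiO2: 65.42% × 1000 = 654.2 lb
  Na2O: 7.356% × 1000 = 73.56 lb
  Al2O3: 3.725% × 1000 = 37.25 lb
  ZrO2: 6.138% × 1000 = 61.38 lb
  PbO: 9.652% × 1000 = 96.52 lb
  TiO2: 7.707% × 1000 = 77.07 lb
Per-oxide balance check on the weights just shown, under the basis named above (every target is met by its sum within answer rounding):
  SiO2: 627.6·0.9950 + 91.19·0.3259 = 654.2 lb (target 654.2 lb)
  Na2O: 126.7·0.5806 = 73.56 lb (target 73.56 lb)
  Al2O3: 627.6·0.003000 + 54.30·0.6513 = 37.25 lb (target 37.25 lb)
  ZrO2: 91.19·0.6731 = 61.38 lb (target 61.38 lb)
  PbO: 98.82·0.9767 = 96.52 lb (target 96.52 lb)
  TiO2: 77.85·0.9900 = 77.07 lb (target 77.07 lb)
Glass-mass bookkeeping: whole batch net of LOI = 1000 lb (oxide target masses add up to 1000 lb; the stated basis being 1000 lb — any gap is answer rounding).
Total batch = Σ batch = 1076 lb; LOI loss = Σ batch·LOI = 76.50 lb; yield, glass over the total, = 92.89%.

Revised batch per 1000 lb fused product:
  silica sand: 627.6 lb
  minium: 98.82 lb
  TiO2: 77.85 lb
  Al(OH)3: 54.30 lb
  sodium carbonate: 126.7 lb
  ZrSiO4: 91.19 lb
Total batch = 1076 lb; LOI loss = 76.50 lb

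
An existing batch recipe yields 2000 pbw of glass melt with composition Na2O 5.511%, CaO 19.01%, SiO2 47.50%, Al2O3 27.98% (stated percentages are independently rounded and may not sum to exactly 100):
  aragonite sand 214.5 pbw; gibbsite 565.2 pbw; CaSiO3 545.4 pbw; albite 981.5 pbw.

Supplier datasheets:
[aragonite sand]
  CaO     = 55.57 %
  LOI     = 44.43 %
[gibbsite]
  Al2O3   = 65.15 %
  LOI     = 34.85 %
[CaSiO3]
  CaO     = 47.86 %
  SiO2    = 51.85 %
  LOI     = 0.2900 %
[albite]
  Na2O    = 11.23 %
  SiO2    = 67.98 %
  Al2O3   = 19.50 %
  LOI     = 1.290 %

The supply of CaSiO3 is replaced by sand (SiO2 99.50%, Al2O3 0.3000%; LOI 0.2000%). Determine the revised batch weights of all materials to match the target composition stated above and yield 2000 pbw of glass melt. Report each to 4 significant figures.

Revised batch per 2000 pbw glass melt:
  aragonite sand: 684.2 pbw
  gibbsite: 563.9 pbw
  sand: 284.2 pbw
  albite: 981.5 pbw
Total batch = 2514 pbw; LOI loss = 513.7 pbw

Values along the way are printed rounded to four significant digits on the page; every computation carries full float precision throughout; each reported result takes a single rounding; the derived quantities (ignition loss, four oxide percentages, totals, net glass mass, the yield) are recomputed in exact precision from the weighed amounts on 2000 pbw of glass, as set out in problem or answer.
The oxide mass targets at 2000 pbw glass melt:
  Na2O: 5.511% × 2000 = 110.2 pbw
  CaO: 19.01% × 2000 = 380.2 pbw
  SiO2: 47.50% × 2000 = 950.0 pbw
  Al2O3: 27.98% × 2000 = 559.6 pbw
Verifying the oxide balance per the reported batch figures, on the stated basis (sum by sum, the targets are met once rounding is allowed for):
  Na2O: 981.5·0.1123 = 110.2 pbw (target 110.2 pbw)
  CaO: 684.2·0.5557 = 380.2 pbw (target 380.2 pbw)
  SiO2: 284.2·0.9950 + 981.5·0.6798 = 950.0 pbw (target 950.0 pbw)
  Al2O3: 563.9·0.6515 + 284.2·0.003000 + 981.5·0.1950 = 559.6 pbw (target 559.6 pbw)
Auditing the glass mass value: net batch after ignition = 2000 pbw (per-oxide target masses sum to 2000 pbw; versus the stated basis of 2000 pbw — gaps are rounding artifacts).
Summing the batch: Σ batch = 2514 pbw; loss to ignition Σ batch·LOI = 513.7 pbw; yield: glass divided by total = 79.56%.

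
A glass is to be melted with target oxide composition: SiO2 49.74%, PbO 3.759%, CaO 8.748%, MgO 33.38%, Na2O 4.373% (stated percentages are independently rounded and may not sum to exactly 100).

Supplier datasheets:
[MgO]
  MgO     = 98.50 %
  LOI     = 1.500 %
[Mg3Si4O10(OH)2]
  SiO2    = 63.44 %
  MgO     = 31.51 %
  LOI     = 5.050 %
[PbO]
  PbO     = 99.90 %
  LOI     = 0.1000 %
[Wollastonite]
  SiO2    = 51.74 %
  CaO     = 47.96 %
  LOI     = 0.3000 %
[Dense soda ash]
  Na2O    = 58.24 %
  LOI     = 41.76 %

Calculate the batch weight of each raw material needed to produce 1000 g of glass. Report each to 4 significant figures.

Batch per 1000 g glass:
  MgO: 135.7 g
  Mg3Si4O10(OH)2: 635.3 g
  PbO: 37.63 g
  Wollastonite: 182.4 g
  Dense soda ash: 75.09 g
Total batch = 1066 g; LOI loss = 66.06 g; yield = 93.80%

Working values appear rounded to four significant digits — all arithmetic holds full precision end to end — exactly one rounding is applied to each reported result. Derived quantities are rebuilt using the weight values on 1000 g of glass in full float precision (the five compositions, LOI, yield, net glass mass, the totals), as given in either problem or answer.
Oxide-by-oxide targets in 1000 g glass:
  SiO2: 49.74% × 1000 = 497.4 g
  PbO: 3.759% × 1000 = 37.59 g
  CaO: 8.748% × 1000 = 87.48 g
  MgO: 33.38% × 1000 = 333.8 g
  Na2O: 4.373% × 1000 = 43.73 g
Oxide-by-oxide audit applying the batch weights above, on the stated basis (sum by sum, the targets are met net of answer rounding effects):
  SiO2: 635.3·0.6344 + 182.4·0.5174 = 497.4 g (target 497.4 g)
  PbO: 37.63·0.9990 = 37.59 g (target 37.59 g)
  CaO: 182.4·0.4796 = 87.48 g (target 87.48 g)
  MgO: 135.7·0.9850 + 635.3·0.3151 = 333.8 g (target 333.8 g)
  Na2O: 75.09·0.5824 = 43.73 g (target 43.73 g)
Mass balance on the glass: net batch after ignition = 1000 g (summing oxide targets gives 1000 g; basis as stated: 1000 g — deltas are rounding alone).
Total batch = Σ batch = 1066 g; LOI removed, Σ of batch·LOI: 66.06 g; as yield: glass ÷ batch → 93.80%.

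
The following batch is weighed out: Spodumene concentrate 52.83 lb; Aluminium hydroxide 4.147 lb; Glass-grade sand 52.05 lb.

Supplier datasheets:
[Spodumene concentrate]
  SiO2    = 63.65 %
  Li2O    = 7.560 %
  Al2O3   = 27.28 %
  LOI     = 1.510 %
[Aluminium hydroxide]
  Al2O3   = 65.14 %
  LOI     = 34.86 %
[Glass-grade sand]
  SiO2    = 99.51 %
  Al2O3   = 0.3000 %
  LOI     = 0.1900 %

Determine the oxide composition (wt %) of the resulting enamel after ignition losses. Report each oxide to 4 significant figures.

Intermediates are shown (rounded to four significant digits) at each printed step — each numeric step carries full precision through the solve — each reported result is rounded just once — derived quantities, which include totals, ignition loss, the three compositions, yield, net glass mass, are recomputed in full float precision, exactly as shown in the question or the answer, using the weight values per 106.7 lb of glass.
What the batch supplies per oxide:
  SiO2: 52.83·0.6365 + 52.05·0.9951 = 85.42 lb
  Li2O: 52.83·0.07560 = 3.994 lb
  Al2O3: 52.83·0.2728 + 4.147·0.6514 + 52.05·0.003000 = 17.27 lb
LOI: 52.83·0.01510 + 4.147·0.3486 + 52.05·0.001900 = 2.342 lb
Glass = total batch minus LOI = 109.0 − 2.342 = 106.7 lb (= Σ oxide masses)
oxide / glass × 100 gives the wt %

Glass mass = 106.7 lb (batch 109.0 − LOI 2.342).
Composition: SiO2 80.07%, Li2O 3.744%, Al2O3 16.19%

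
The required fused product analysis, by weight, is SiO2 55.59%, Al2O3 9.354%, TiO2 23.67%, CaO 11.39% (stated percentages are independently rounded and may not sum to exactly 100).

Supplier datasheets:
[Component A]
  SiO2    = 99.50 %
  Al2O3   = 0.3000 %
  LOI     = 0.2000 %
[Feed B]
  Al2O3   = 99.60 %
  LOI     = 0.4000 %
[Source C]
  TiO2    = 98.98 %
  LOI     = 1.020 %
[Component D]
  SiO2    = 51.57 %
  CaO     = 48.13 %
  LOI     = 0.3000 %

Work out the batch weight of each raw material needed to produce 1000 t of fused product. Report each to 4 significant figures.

Batch per 1000 t fused product:
  Component A: 436.0 t
  Feed B: 92.60 t
  Source C: 239.1 t
  Component D: 236.7 t
Total batch = 1004 t; LOI loss = 4.391 t; yield = 99.56%

All arithmetic keeps exact precision at every stage — in-progress results are shown (rounded to four significant digits) in the working — each reported figure is rounded exactly once. Derived quantities (four oxide percentages, the yield, glass mass, the totals, ignition loss) are computed at full float precision using the weight values for 1000 t of glass precisely as stated by the problem or answer text.
Oxide-by-oxide targets in 1000 t fused product:
  SiO2: 55.59% × 1000 = 555.9 t
  Al2O3: 9.354% × 1000 = 93.54 t
  TiO2: 23.67% × 1000 = 236.7 t
  CaO: 11.39% × 1000 = 113.9 t
Checking each oxide sum per the reported batch figures, at the basis given (sums match the target masses up to rounding of the answer):
  SiO2: 436.0·0.9950 + 236.7·0.5157 = 555.9 t (target 555.9 t)
  Al2O3: 436.0·0.003000 + 92.60·0.9960 = 93.54 t (target 93.54 t)
  TiO2: 239.1·0.9898 = 236.7 t (target 236.7 t)
  CaO: 236.7·0.4813 = 113.9 t (target 113.9 t)
The glass-mass cross-check: the batch minus its LOI: 1000 t (oxide target masses add up to 1000 t; against the stated basis, 1000 t — a pure rounding effect).
Whole-batch sum: Σ batch = 1004 t; LOI removed, Σ of batch·LOI: 4.391 t; the yield ratio, glass ÷ batch: 99.56%.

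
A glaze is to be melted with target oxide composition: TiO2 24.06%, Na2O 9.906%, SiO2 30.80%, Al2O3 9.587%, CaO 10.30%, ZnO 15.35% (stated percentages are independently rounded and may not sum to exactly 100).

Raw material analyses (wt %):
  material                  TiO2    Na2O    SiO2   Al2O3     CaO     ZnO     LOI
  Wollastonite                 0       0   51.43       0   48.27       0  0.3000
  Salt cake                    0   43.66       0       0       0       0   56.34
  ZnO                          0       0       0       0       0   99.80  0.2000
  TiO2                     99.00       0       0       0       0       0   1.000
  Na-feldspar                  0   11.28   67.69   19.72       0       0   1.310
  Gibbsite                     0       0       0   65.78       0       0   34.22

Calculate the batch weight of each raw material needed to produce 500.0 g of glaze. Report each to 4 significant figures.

Intermediates appear rounded off to 4 significant digits at each printed step; the whole derivation holds full float precision through the solve — each reported value carries a single rounding. All derived quantities, including LOI, net glass mass, totals, the yield, six oxide percentages, are rebuilt starting from the weights on 500.0 g of glass at full float precision as given in question or answer.
The oxide mass targets at 500.0 g glaze:
  TiO2: 24.06% × 500.0 = 120.3 g
  Na2O: 9.906% × 500.0 = 49.53 g
  SiO2: 30.80% × 500.0 = 154.0 g
  Al2O3: 9.587% × 500.0 = 47.94 g
  CaO: 10.30% × 500.0 = 51.50 g
  ZnO: 15.35% × 500.0 = 76.75 g
Balance tally, oxide-wise, using the reported weights, on the stated basis (summed amounts equal target values within answer rounding):
  TiO2: 121.5·0.9900 = 120.3 g (target 120.3 g)
  Na2O: 75.61·0.4366 + 146.4·0.1128 = 49.53 g (target 49.53 g)
  SiO2: 106.7·0.5143 + 146.4·0.6769 = 154.0 g (target 154.0 g)
  Al2O3: 146.4·0.1972 + 28.97·0.6578 = 47.93 g (target 47.94 g)
  CaO: 106.7·0.4827 = 51.50 g (target 51.50 g)
  ZnO: 76.90·0.9980 = 76.75 g (target 76.75 g)
Glass-mass bookkeeping: whole batch net of LOI = 500.0 g (the targets, summed, come to 500.0 g; against the stated basis, 500.0 g — gaps are rounding artifacts).
Whole-batch sum: Σ batch = 556.1 g; the LOI term Σ batch·LOI equals 56.12 g; as yield: glass ÷ batch → 89.91%.

Batch per 500.0 g glaze:
  Wollastonite: 106.7 g
  Salt cake: 75.61 g
  ZnO: 76.90 g
  TiO2: 121.5 g
  Na-feldspar: 146.4 g
  Gibbsite: 28.97 g
Total batch = 556.1 g; LOI loss = 56.12 g; yield = 89.91%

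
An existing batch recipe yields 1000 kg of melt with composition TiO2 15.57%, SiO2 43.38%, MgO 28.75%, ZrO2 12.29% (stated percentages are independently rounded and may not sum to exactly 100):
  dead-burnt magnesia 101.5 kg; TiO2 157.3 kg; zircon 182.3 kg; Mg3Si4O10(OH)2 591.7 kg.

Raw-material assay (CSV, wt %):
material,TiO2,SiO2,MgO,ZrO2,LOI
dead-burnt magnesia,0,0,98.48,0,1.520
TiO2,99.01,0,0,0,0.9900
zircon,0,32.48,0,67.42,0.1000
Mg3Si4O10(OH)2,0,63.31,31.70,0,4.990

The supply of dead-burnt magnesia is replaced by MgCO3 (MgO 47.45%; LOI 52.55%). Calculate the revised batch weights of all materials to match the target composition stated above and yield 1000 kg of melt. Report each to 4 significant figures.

All internal work runs at full precision at each step; intermediates are shown, rounded to 4 significant digits, on the page — each reported number receives exactly one rounding — all derived quantities, which include LOI, the yield, the four compositions, net glass mass, totals, are rebuilt in full float precision, as they appear in question or answer, from the weighed amounts on 1000 kg of glass.
Oxide mass targets, per 1000 kg melt:
  TiO2: 15.57% × 1000 = 155.7 kg
  SiO2: 43.38% × 1000 = 433.8 kg
  MgO: 28.75% × 1000 = 287.5 kg
  ZrO2: 12.29% × 1000 = 122.9 kg
A balance pass over the oxides, per the reported batch figures, at the basis given (target by target, the sums agree up to rounding of the answer):
  TiO2: 157.3·0.9901 = 155.7 kg (target 155.7 kg)
  SiO2: 182.3·0.3248 + 591.7·0.6331 = 433.8 kg (target 433.8 kg)
  MgO: 210.6·0.4745 + 591.7·0.3170 = 287.5 kg (target 287.5 kg)
  ZrO2: 182.3·0.6742 = 122.9 kg (target 122.9 kg)
Auditing the glass mass value: Σ batch − LOI loss = 1000 kg (summing oxide targets gives 999.9 kg; stated basis 1000 kg — differing by rounding only).
Total batch = Σ batch = 1142 kg; LOI removed, Σ of batch·LOI: 141.9 kg; the yield ratio, glass ÷ batch: 87.57%.

Revised batch per 1000 kg melt:
  MgCO3: 210.6 kg
  TiO2: 157.3 kg
  zircon: 182.3 kg
  Mg3Si4O10(OH)2: 591.7 kg
Total batch = 1142 kg; LOI loss = 141.9 kg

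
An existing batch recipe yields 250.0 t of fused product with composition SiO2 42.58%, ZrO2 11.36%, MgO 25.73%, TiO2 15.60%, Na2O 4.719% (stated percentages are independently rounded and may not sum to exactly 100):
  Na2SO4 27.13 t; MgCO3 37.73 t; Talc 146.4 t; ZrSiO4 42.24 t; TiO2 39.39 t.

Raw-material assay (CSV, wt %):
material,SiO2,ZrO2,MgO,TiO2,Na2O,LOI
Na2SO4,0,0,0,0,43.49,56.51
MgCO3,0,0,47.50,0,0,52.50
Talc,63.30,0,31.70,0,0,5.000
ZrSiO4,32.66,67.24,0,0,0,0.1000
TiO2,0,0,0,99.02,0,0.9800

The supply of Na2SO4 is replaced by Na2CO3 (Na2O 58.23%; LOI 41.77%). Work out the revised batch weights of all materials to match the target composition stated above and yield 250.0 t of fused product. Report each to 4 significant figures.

All internal work carries full float precision in all steps. Intermediates are printed rounded to 4 significant figures at each printed step — a single rounding yields each reported number; derived quantities (ignition loss, totals, yield, five oxide percentages, glass mass) are rebuilt in exact precision from the batch weights at 250.0 t of glass, as written in the problem or answer text.
Oxide mass targets, per 250.0 t fused product:
  SiO2: 42.58% × 250.0 = 106.4 t
  ZrO2: 11.36% × 250.0 = 28.40 t
  MgO: 25.73% × 250.0 = 64.32 t
  TiO2: 15.60% × 250.0 = 39.00 t
  Na2O: 4.719% × 250.0 = 11.80 t
Balance tally, oxide-wise, with the batch weights as given, on the stated basis (oxide sums agree with the targets modulo rounding of the values):
  SiO2: 146.4·0.6330 + 42.24·0.3266 = 106.5 t (target 106.4 t)
  ZrO2: 42.24·0.6724 = 28.40 t (target 28.40 t)
  MgO: 37.73·0.4750 + 146.4·0.3170 = 64.33 t (target 64.32 t)
  TiO2: 39.39·0.9902 = 39.00 t (target 39.00 t)
  Na2O: 20.26·0.5823 = 11.80 t (target 11.80 t)
Glass-mass bookkeeping: the batch minus its LOI: 250.0 t (targets for the oxides total 250.0 t; against the stated basis, 250.0 t — differing by rounding only).
Total batch = Σ batch = 286.0 t; ignition loss, Σ(batch × LOI) = 36.02 t; yield: glass divided by total = 87.41%.

Revised batch per 250.0 t fused product:
  Na2CO3: 20.26 t
  MgCO3: 37.73 t
  Talc: 146.4 t
  ZrSiO4: 42.24 t
  TiO2: 39.39 t
Total batch = 286.0 t; LOI loss = 36.02 t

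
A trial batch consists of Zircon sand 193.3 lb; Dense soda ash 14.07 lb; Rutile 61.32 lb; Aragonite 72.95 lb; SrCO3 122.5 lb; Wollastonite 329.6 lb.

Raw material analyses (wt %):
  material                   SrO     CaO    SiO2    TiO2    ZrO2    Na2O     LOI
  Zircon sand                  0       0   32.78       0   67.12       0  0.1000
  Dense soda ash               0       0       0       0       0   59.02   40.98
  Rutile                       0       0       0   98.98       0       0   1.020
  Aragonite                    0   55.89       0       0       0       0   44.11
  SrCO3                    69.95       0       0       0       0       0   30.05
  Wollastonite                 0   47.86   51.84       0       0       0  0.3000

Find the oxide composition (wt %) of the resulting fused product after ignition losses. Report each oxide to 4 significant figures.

The working math maintains exact precision from start to finish; values along the way appear rounded to four significant digits at each printed step; every reported figure is rounded only once; derived quantities, which include glass mass, yield, LOI, six oxide percentages, totals, are rebuilt in full precision, as set out in the problem or the answer, using the weight values at 717.2 lb of glass.
What the batch supplies per oxide:
  SrO: 122.5·0.6995 = 85.69 lb
  CaO: 72.95·0.5589 + 329.6·0.4786 = 198.5 lb
  SiO2: 193.3·0.3278 + 329.6·0.5184 = 234.2 lb
  TiO2: 61.32·0.9898 = 60.69 lb
  ZrO2: 193.3·0.6712 = 129.7 lb
  Na2O: 14.07·0.5902 = 8.304 lb
LOI: 193.3·0.001000 + 14.07·0.4098 + 61.32·0.01020 + 72.95·0.4411 + 122.5·0.3005 + 329.6·0.003000 = 76.56 lb
Net of LOI, the glass mass = 793.7 − 76.56 = 717.2 lb (= the summed oxide contributions)
wt % = oxide mass / glass mass × 100

Glass mass = 717.2 lb (batch 793.7 − LOI 76.56).
Composition: SrO 11.95%, CaO 27.68%, SiO2 32.66%, TiO2 8.463%, ZrO2 18.09%, Na2O 1.158%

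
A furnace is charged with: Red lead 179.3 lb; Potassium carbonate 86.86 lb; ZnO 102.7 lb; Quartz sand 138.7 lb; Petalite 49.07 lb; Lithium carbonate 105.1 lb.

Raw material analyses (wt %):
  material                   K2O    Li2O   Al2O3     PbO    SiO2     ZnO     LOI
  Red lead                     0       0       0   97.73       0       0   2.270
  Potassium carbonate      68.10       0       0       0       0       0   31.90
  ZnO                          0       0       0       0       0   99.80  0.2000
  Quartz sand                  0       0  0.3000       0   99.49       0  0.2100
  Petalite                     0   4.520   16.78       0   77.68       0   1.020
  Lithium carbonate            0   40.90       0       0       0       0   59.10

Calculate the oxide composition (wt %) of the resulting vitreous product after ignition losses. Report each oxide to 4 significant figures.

Glass mass = 566.8 lb (batch 661.7 − LOI 94.89).
Composition: K2O 10.44%, Li2O 7.975%, Al2O3 1.526%, PbO 30.91%, SiO2 31.07%, ZnO 18.08%

Rounding to 4 significant figures governs each working value as shown. Each numeric step maintains full float precision at all times; a single rounding yields every reported value; the derived quantities (glass mass, six oxide percentages, LOI, the yield, the totals) are carried in full precision using the weight values on 566.8 lb of glass as given in the question or the answer.
Per-oxide mass from batch:
  K2O: 86.86·0.6810 = 59.15 lb
  Li2O: 49.07·0.04520 + 105.1·0.4090 = 45.20 lb
  Al2O3: 138.7·0.003000 + 49.07·0.1678 = 8.650 lb
  PbO: 179.3·0.9773 = 175.2 lb
  SiO2: 138.7·0.9949 + 49.07·0.7768 = 176.1 lb
  ZnO: 102.7·0.9980 = 102.5 lb
LOI: 179.3·0.02270 + 86.86·0.3190 + 102.7·0.002000 + 138.7·0.002100 + 49.07·0.01020 + 105.1·0.5910 = 94.89 lb
The glass mass, total less LOI, = 661.7 − 94.89 = 566.8 lb (the oxide masses sum to this)
each wt % is 100 × oxide ÷ glass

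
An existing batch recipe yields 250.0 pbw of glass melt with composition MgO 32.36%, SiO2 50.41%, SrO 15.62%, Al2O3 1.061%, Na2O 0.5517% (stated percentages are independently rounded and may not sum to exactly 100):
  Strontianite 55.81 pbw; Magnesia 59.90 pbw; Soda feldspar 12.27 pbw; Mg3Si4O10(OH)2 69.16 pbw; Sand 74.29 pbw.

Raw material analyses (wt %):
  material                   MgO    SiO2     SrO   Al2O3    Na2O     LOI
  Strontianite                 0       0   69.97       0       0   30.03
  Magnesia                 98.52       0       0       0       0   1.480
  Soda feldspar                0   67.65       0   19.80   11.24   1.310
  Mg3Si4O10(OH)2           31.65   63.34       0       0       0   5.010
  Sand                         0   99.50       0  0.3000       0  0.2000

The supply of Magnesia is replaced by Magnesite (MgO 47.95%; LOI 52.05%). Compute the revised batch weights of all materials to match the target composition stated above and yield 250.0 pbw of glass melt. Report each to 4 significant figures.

All internal work runs at exact precision at each step. In-progress results are printed rounded to 4 significant digits between the steps — each reported figure is rounded just once. Derived quantities (the totals, the yield, the five compositions, LOI, net glass mass) are carried from the weighed amounts at 250.0 pbw of glass in exact precision, as they appear in the question or the answer.
Target masses of each oxide per 250.0 pbw glass melt:
  MgO: 32.36% × 250.0 = 80.90 pbw
  SiO2: 50.41% × 250.0 = 126.0 pbw
  SrO: 15.62% × 250.0 = 39.05 pbw
  Al2O3: 1.061% × 250.0 = 2.652 pbw
  Na2O: 0.5517% × 250.0 = 1.379 pbw
Balance tally, oxide-wise, from the weights as reported, under the basis named above (oxide sums agree with the targets exact up to rounding of places):
  MgO: 123.1·0.4795 + 69.16·0.3165 = 80.92 pbw (target 80.90 pbw)
  SiO2: 12.27·0.6765 + 69.16·0.6334 + 74.29·0.9950 = 126.0 pbw (target 126.0 pbw)
  SrO: 55.81·0.6997 = 39.05 pbw (target 39.05 pbw)
  Al2O3: 12.27·0.1980 + 74.29·0.003000 = 2.652 pbw (target 2.652 pbw)
  Na2O: 12.27·0.1124 = 1.379 pbw (target 1.379 pbw)
Consistency of the glass mass: net batch after ignition = 250.0 pbw (oxide target masses add up to 250.0 pbw; the stated basis being 250.0 pbw — gaps are rounding artifacts).
Total batch = Σ batch = 334.6 pbw; ignition loss, Σ(batch × LOI) = 84.61 pbw; yield: glass divided by total = 74.72%.

Revised batch per 250.0 pbw glass melt:
  Strontianite: 55.81 pbw
  Magnesite: 123.1 pbw
  Soda feldspar: 12.27 pbw
  Mg3Si4O10(OH)2: 69.16 pbw
  Sand: 74.29 pbw
Total batch = 334.6 pbw; LOI loss = 84.61 pbw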